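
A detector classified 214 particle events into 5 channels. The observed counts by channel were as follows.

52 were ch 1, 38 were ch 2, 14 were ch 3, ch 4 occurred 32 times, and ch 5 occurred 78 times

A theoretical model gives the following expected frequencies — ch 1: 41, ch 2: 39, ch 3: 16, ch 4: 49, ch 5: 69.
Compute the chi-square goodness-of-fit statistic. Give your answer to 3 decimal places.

10.299

cat         O        E   (O−E)²/E
ch 1       52       41     2.9512
ch 2       38       39     0.0256
ch 3       14       16     0.2500
ch 4       32       49     5.8980
ch 5       78       69     1.1739
Sum = 10.299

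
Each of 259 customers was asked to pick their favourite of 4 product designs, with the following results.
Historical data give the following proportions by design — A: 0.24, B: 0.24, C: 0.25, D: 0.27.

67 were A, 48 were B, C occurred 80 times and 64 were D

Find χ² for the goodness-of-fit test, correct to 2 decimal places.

7.70

Expected counts E_i = n·p_i: 259×0.24 = 62.16, 259×0.24 = 62.16, 259×0.25 = 64.75, 259×0.27 = 69.93.
A: (67 − 62.16)²/62.16 = 23.4256/62.16 = 0.377
B: (48 − 62.16)²/62.16 = 200.5056/62.16 = 3.226
C: (80 − 64.75)²/64.75 = 232.5625/64.75 = 3.592
D: (64 − 69.93)²/69.93 = 35.1649/69.93 = 0.503
Sum = 7.70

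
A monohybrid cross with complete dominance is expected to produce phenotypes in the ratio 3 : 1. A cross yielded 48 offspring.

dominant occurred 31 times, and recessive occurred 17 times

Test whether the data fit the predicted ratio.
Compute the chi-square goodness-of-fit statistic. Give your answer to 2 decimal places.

Ratio total = 4. Expected counts: 48×3/4 = 36, 48×1/4 = 12.
dominant: (31 − 36)²/36 = 25/36 = 0.694
recessive: (17 − 12)²/12 = 25/12 = 2.083
Sum = 2.78

2.78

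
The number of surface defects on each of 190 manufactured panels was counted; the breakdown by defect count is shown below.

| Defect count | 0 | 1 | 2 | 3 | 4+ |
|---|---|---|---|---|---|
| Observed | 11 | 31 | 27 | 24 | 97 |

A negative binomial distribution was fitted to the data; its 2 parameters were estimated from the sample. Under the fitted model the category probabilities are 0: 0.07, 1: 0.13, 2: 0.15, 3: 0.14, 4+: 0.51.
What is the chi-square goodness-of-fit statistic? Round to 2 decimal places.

Expected counts E_i = n·p_i: 190×0.07 = 13.3, 190×0.13 = 24.7, 190×0.15 = 28.5, 190×0.14 = 26.6, 190×0.51 = 96.9.
cat         O        E   (O−E)²/E
0          11     13.3      0.398
1          31     24.7      1.607
2          27     28.5      0.079
3          24     26.6      0.254
4+         97     96.9      0.000
Sum = 2.34

2.34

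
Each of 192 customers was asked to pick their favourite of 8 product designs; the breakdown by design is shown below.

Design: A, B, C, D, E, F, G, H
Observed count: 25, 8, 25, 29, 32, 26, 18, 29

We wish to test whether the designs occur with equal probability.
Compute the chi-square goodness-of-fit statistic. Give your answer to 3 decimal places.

17.167

Expected count for each of the 8 categories: 192/8 = 24.
χ² = (25−24)²/24 + (8−24)²/24 + (25−24)²/24 + (29−24)²/24 + (32−24)²/24 + (26−24)²/24 + (18−24)²/24 + (29−24)²/24
   = 0.0417 + 10.6667 + 0.0417 + 1.0417 + 2.6667 + 0.1667 + 1.5000 + 1.0417
Sum = 17.167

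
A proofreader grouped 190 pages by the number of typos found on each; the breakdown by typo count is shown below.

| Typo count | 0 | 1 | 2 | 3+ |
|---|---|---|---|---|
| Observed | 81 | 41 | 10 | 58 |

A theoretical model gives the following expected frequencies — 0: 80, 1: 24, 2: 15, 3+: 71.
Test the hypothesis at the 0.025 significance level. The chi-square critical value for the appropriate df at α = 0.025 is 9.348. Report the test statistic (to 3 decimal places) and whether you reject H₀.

16.101; reject

χ² = (81−80)²/80 + (41−24)²/24 + (10−15)²/15 + (58−71)²/71
   = 0.0125 + 12.0417 + 1.6667 + 2.3803
Sum = 16.101
df = 3. Since 16.101 > 9.348, we reject H₀.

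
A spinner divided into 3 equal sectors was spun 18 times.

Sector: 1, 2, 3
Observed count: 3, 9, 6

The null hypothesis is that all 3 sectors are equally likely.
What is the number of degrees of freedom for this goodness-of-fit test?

There are k = 3 categories and no parameters were estimated from the data, so df = 3 − 1 = 2.

2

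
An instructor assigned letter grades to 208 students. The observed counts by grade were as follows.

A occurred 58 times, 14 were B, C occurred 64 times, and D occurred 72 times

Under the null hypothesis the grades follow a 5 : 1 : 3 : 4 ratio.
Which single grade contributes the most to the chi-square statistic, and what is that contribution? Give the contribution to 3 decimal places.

A, 6.050

Ratio total = 13. Expected counts: 208×5/13 = 80, 208×1/13 = 16, 208×3/13 = 48, 208×4/13 = 64.
cat         O        E   (O−E)²/E
A          58       80     6.0500
B          14       16     0.2500
C          64       48     5.3333
D          72       64     1.0000
The largest term is for A: 6.050.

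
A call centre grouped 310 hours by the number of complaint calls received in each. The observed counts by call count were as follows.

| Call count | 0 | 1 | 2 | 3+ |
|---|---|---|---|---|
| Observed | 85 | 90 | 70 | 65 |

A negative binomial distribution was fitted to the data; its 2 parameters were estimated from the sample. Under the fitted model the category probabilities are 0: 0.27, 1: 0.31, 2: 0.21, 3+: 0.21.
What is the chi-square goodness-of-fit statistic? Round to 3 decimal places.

Expected counts E_i = n·p_i: 310×0.27 = 83.7, 310×0.31 = 96.1, 310×0.21 = 65.1, 310×0.21 = 65.1.
cat         O        E   (O−E)²/E
0          85     83.7     0.0202
1          90     96.1     0.3872
2          70     65.1     0.3688
3+         65     65.1     0.0002
Sum = 0.776

0.776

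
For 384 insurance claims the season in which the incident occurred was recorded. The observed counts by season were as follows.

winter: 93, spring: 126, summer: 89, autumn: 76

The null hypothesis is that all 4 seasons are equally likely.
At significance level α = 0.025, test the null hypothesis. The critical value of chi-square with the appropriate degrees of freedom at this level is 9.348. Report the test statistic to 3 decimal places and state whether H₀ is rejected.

14.146; reject

Under H₀ each category has probability 1/4, so each expected count is 384/4 = 96.
cat         O        E   (O−E)²/E
winter     93       96     0.0938
spring    126       96     9.3750
summer     89       96     0.5104
autumn     76       96     4.1667
Sum = 14.146
df = 3. Since 14.146 > 9.348, we reject H₀.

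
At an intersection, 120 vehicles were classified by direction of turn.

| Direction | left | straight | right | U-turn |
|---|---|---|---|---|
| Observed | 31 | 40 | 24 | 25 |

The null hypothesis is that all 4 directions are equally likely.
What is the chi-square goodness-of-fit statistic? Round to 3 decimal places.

Expected count for each of the 4 categories: 120/4 = 30.
χ² = (31−30)²/30 + (40−30)²/30 + (24−30)²/30 + (25−30)²/30
   = 0.0333 + 3.3333 + 1.2000 + 0.8333
Sum = 5.400

5.400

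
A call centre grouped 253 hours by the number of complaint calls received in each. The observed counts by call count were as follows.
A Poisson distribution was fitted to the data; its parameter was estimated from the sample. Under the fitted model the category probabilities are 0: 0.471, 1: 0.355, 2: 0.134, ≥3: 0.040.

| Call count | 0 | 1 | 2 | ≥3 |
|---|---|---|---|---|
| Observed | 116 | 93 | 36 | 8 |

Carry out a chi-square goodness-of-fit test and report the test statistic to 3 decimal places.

Expected counts E_i = n·p_i: 253×0.471 = 119.163, 253×0.355 = 89.815, 253×0.134 = 33.902, 253×0.040 = 10.12.
cat         O        E   (O−E)²/E
0         116  119.163     0.0840
1          93   89.815     0.1129
2          36   33.902     0.1298
≥3          8    10.12     0.4441
Sum = 0.771

0.771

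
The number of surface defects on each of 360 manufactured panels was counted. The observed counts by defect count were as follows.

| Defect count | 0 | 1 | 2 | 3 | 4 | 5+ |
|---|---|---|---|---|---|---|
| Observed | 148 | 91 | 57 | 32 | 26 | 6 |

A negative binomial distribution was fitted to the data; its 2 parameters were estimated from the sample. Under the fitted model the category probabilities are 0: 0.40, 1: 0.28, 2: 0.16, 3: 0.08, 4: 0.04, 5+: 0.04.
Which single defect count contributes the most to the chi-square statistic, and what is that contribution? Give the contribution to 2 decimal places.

Expected counts E_i = n·p_i: 360×0.40 = 144, 360×0.28 = 100.8, 360×0.16 = 57.6, 360×0.08 = 28.8, 360×0.04 = 14.4, 360×0.04 = 14.4.
cat         O        E   (O−E)²/E
0         148      144      0.111
1          91    100.8      0.953
2          57     57.6      0.006
3          32     28.8      0.356
4          26     14.4      9.344
5+          6     14.4      4.900
The largest term is for 4: 9.34.

4, 9.34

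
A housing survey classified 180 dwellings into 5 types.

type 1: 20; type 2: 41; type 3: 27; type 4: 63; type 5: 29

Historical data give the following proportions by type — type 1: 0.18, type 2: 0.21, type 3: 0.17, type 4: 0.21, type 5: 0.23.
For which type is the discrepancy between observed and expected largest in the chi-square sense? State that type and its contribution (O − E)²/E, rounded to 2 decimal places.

type 4, 16.80

Expected counts E_i = n·p_i: 180×0.18 = 32.4, 180×0.21 = 37.8, 180×0.17 = 30.6, 180×0.21 = 37.8, 180×0.23 = 41.4.
χ² = (20−32.4)²/32.4 + (41−37.8)²/37.8 + (27−30.6)²/30.6 + (63−37.8)²/37.8 + (29−41.4)²/41.4
   = 4.746 + 0.271 + 0.424 + 16.800 + 3.714
The largest term is for type 4: 16.80.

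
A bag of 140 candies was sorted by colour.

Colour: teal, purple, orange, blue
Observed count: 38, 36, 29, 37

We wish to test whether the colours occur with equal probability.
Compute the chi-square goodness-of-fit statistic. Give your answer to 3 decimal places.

1.429

Under H₀ each category has probability 1/4, so each expected count is 140/4 = 35.
cat         O        E   (O−E)²/E
teal       38       35     0.2571
purple     36       35     0.0286
orange     29       35     1.0286
blue       37       35     0.1143
Sum = 1.429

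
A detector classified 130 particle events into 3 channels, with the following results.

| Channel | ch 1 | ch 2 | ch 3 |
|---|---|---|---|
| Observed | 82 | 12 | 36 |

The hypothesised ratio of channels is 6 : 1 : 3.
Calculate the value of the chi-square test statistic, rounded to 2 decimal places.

0.51

Ratio total = 10. Expected counts: 130×6/10 = 78, 130×1/10 = 13, 130×3/10 = 39.
ch 1: (82 − 78)²/78 = 16/78 = 0.205
ch 2: (12 − 13)²/13 = 1/13 = 0.077
ch 3: (36 − 39)²/39 = 9/39 = 0.231
Sum = 0.51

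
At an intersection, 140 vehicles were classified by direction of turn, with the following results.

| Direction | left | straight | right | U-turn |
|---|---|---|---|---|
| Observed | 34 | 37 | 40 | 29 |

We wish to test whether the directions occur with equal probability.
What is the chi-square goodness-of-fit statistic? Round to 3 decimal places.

1.886

Under H₀ each category has probability 1/4, so each expected count is 140/4 = 35.
χ² = (34−35)²/35 + (37−35)²/35 + (40−35)²/35 + (29−35)²/35
   = 0.0286 + 0.1143 + 0.7143 + 1.0286
Sum = 1.886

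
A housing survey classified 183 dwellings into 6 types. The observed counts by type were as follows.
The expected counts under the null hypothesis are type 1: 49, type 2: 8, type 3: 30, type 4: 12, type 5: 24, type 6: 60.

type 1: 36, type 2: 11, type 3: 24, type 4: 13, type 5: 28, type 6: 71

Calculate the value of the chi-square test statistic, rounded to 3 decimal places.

8.541

χ² = (36−49)²/49 + (11−8)²/8 + (24−30)²/30 + (13−12)²/12 + (28−24)²/24 + (71−60)²/60
   = 3.4490 + 1.1250 + 1.2000 + 0.0833 + 0.6667 + 2.0167
Sum = 8.541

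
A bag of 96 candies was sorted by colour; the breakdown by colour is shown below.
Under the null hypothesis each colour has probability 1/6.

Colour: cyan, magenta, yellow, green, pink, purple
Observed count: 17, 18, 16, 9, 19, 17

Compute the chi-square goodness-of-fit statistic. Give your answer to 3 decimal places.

Under H₀ each category has probability 1/6, so each expected count is 96/6 = 16.
cyan: (17 − 16)²/16 = 1/16 = 0.0625
magenta: (18 − 16)²/16 = 4/16 = 0.2500
yellow: (16 − 16)²/16 = 0/16 = 0.0000
green: (9 − 16)²/16 = 49/16 = 3.0625
pink: (19 − 16)²/16 = 9/16 = 0.5625
purple: (17 − 16)²/16 = 1/16 = 0.0625
Sum = 4.000

4.000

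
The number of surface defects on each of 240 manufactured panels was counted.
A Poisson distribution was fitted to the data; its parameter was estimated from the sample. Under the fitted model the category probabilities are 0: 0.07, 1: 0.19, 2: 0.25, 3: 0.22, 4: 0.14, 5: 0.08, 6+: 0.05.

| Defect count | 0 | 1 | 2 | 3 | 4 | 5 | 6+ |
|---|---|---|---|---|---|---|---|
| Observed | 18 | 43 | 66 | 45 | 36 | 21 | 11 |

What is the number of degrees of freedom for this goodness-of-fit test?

5

There are k = 7 categories and 1 parameter estimated from the data, so df = 7 − 1 − 1 = 5.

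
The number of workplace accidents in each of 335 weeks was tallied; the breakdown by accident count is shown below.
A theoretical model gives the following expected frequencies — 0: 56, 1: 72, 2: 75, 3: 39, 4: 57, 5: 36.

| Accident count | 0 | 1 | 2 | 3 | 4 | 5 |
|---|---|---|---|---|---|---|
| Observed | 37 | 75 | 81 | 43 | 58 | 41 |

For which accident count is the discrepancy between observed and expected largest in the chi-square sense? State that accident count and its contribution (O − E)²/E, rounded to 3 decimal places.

χ² = (37−56)²/56 + (75−72)²/72 + (81−75)²/75 + (43−39)²/39 + (58−57)²/57 + (41−36)²/36
   = 6.4464 + 0.1250 + 0.4800 + 0.4103 + 0.0175 + 0.6944
The largest term is for 0: 6.446.

0, 6.446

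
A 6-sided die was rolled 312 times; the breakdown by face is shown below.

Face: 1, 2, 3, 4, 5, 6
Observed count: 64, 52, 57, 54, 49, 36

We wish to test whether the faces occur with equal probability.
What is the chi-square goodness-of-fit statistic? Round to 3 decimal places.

Expected count for each of the 6 categories: 312/6 = 52.
χ² = (64−52)²/52 + (52−52)²/52 + (57−52)²/52 + (54−52)²/52 + (49−52)²/52 + (36−52)²/52
   = 2.7692 + 0.0000 + 0.4808 + 0.0769 + 0.1731 + 4.9231
Sum = 8.423

8.423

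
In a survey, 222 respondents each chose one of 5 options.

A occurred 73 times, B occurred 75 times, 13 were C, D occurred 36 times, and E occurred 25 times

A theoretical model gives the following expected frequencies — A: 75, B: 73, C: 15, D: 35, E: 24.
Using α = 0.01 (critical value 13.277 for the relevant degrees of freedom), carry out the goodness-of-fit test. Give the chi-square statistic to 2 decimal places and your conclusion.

0.45; do not reject

cat         O        E   (O−E)²/E
A          73       75      0.053
B          75       73      0.055
C          13       15      0.267
D          36       35      0.029
E          25       24      0.042
Sum = 0.45
df = 4. Since 0.45 < 13.277, we do not reject H₀.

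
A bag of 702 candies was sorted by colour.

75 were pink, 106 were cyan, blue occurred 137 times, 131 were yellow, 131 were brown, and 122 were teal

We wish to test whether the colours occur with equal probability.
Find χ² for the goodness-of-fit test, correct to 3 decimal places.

23.094

Under H₀ each category has probability 1/6, so each expected count is 702/6 = 117.
cat         O        E   (O−E)²/E
pink       75      117    15.0769
cyan      106      117     1.0342
blue      137      117     3.4188
yellow    131      117     1.6752
brown     131      117     1.6752
teal      122      117     0.2137
Sum = 23.094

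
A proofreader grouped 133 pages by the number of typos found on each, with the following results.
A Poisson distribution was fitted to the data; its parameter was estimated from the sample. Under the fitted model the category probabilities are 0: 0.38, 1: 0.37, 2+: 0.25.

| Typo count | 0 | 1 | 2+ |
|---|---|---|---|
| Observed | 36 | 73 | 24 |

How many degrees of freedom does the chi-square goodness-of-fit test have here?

There are k = 3 categories and 1 parameter estimated from the data, so df = 3 − 1 − 1 = 1.

1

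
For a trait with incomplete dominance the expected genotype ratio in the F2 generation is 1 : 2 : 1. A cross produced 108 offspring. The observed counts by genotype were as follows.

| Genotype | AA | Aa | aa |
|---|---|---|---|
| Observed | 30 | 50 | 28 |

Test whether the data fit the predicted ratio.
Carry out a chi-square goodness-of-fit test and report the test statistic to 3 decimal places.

0.667

Ratio total = 4. Expected counts: 108×1/4 = 27, 108×2/4 = 54, 108×1/4 = 27.
χ² = (30−27)²/27 + (50−54)²/54 + (28−27)²/27
   = 0.3333 + 0.2963 + 0.0370
Sum = 0.667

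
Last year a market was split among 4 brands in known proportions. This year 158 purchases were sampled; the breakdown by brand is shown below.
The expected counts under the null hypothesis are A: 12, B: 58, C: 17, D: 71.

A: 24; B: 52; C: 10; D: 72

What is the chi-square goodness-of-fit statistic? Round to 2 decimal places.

cat         O        E   (O−E)²/E
A          24       12     12.000
B          52       58      0.621
C          10       17      2.882
D          72       71      0.014
Sum = 15.52

15.52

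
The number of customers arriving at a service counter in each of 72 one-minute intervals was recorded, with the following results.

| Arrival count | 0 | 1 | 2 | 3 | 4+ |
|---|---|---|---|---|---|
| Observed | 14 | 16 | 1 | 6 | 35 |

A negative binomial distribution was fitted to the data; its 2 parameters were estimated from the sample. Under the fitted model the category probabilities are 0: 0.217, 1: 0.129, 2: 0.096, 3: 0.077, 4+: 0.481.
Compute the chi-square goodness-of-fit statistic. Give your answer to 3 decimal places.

10.117

Expected counts E_i = n·p_i: 72×0.217 = 15.624, 72×0.129 = 9.288, 72×0.096 = 6.912, 72×0.077 = 5.544, 72×0.481 = 34.632.
cat         O        E   (O−E)²/E
0          14   15.624     0.1688
1          16    9.288     4.8504
2           1    6.912     5.0567
3           6    5.544     0.0375
4+         35   34.632     0.0039
Sum = 10.117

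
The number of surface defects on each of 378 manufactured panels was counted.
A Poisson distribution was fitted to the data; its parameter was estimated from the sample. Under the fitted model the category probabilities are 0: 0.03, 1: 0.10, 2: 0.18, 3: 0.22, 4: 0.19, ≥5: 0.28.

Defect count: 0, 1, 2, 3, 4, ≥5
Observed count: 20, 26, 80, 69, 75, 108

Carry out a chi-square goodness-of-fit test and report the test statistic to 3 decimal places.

Expected counts E_i = n·p_i: 378×0.03 = 11.34, 378×0.10 = 37.8, 378×0.18 = 68.04, 378×0.22 = 83.16, 378×0.19 = 71.82, 378×0.28 = 105.84.
0: (20 − 11.34)²/11.34 = 74.9956/11.34 = 6.6134
1: (26 − 37.8)²/37.8 = 139.24/37.8 = 3.6836
2: (80 − 68.04)²/68.04 = 143.0416/68.04 = 2.1023
3: (69 − 83.16)²/83.16 = 200.5056/83.16 = 2.4111
4: (75 − 71.82)²/71.82 = 10.1124/71.82 = 0.1408
≥5: (108 − 105.84)²/105.84 = 4.6656/105.84 = 0.0441
Sum = 14.995

14.995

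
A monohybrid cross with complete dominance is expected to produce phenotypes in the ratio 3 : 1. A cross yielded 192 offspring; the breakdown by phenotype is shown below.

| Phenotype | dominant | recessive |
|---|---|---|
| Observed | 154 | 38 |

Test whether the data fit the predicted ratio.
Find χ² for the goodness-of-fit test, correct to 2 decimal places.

Ratio total = 4. Expected counts: 192×3/4 = 144, 192×1/4 = 48.
dominant: (154 − 144)²/144 = 100/144 = 0.694
recessive: (38 − 48)²/48 = 100/48 = 2.083
Sum = 2.78

2.78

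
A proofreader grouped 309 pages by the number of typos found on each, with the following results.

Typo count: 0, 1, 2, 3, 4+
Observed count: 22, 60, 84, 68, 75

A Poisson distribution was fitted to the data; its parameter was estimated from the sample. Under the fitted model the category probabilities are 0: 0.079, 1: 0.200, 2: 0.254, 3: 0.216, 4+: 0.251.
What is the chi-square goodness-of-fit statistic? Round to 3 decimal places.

Expected counts E_i = n·p_i: 309×0.079 = 24.411, 309×0.200 = 61.8, 309×0.254 = 78.486, 309×0.216 = 66.744, 309×0.251 = 77.559.
cat         O        E   (O−E)²/E
0          22   24.411     0.2381
1          60     61.8     0.0524
2          84   78.486     0.3874
3          68   66.744     0.0236
4+         75   77.559     0.0844
Sum = 0.786

0.786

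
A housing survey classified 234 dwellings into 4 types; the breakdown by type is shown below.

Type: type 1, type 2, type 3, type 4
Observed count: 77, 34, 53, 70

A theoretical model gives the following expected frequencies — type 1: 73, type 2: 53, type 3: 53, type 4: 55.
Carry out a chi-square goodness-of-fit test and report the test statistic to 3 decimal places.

11.121

type 1: (77 − 73)²/73 = 16/73 = 0.2192
type 2: (34 − 53)²/53 = 361/53 = 6.8113
type 3: (53 − 53)²/53 = 0/53 = 0.0000
type 4: (70 − 55)²/55 = 225/55 = 4.0909
Sum = 11.121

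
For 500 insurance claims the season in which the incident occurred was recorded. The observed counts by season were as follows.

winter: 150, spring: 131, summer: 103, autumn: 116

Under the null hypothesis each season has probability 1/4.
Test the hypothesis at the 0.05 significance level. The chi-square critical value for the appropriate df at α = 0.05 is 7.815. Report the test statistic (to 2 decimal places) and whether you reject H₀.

9.81; reject

Expected count for each of the 4 categories: 500/4 = 125.
winter: (150 − 125)²/125 = 625/125 = 5.000
spring: (131 − 125)²/125 = 36/125 = 0.288
summer: (103 − 125)²/125 = 484/125 = 3.872
autumn: (116 − 125)²/125 = 81/125 = 0.648
Sum = 9.81
df = 3. Since 9.81 > 7.815, we reject H₀.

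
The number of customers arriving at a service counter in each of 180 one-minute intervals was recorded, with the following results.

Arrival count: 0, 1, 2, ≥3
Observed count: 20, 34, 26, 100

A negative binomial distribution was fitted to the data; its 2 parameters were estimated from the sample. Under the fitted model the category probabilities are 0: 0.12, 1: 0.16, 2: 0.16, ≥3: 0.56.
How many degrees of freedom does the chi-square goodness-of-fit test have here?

1

There are k = 4 categories and 2 parameters estimated from the data, so df = 4 − 1 − 2 = 1.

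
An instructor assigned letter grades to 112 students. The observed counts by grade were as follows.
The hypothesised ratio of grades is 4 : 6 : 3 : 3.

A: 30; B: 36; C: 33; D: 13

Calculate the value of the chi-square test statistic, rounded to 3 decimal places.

Ratio total = 16. Expected counts: 112×4/16 = 28, 112×6/16 = 42, 112×3/16 = 21, 112×3/16 = 21.
cat         O        E   (O−E)²/E
A          30       28     0.1429
B          36       42     0.8571
C          33       21     6.8571
D          13       21     3.0476
Sum = 10.905

10.905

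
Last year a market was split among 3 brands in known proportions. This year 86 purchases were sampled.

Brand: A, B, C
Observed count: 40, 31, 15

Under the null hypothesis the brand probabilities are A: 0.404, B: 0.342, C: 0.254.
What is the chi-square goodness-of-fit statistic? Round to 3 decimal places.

3.025

Expected counts E_i = n·p_i: 86×0.404 = 34.744, 86×0.342 = 29.412, 86×0.254 = 21.844.
A: (40 − 34.744)²/34.744 = 27.625536/34.744 = 0.7951
B: (31 − 29.412)²/29.412 = 2.521744/29.412 = 0.0857
C: (15 − 21.844)²/21.844 = 46.840336/21.844 = 2.1443
Sum = 3.025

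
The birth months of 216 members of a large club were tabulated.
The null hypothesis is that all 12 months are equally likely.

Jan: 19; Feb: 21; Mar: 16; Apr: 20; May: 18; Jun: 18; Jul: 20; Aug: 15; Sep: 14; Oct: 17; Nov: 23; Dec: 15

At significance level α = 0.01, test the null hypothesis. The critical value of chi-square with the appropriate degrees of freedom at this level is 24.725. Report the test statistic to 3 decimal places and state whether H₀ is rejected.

Under H₀ each category has probability 1/12, so each expected count is 216/12 = 18.
Jan: (19 − 18)²/18 = 1/18 = 0.0556
Feb: (21 − 18)²/18 = 9/18 = 0.5000
Mar: (16 − 18)²/18 = 4/18 = 0.2222
Apr: (20 − 18)²/18 = 4/18 = 0.2222
May: (18 − 18)²/18 = 0/18 = 0.0000
Jun: (18 − 18)²/18 = 0/18 = 0.0000
Jul: (20 − 18)²/18 = 4/18 = 0.2222
Aug: (15 − 18)²/18 = 9/18 = 0.5000
Sep: (14 − 18)²/18 = 16/18 = 0.8889
Oct: (17 − 18)²/18 = 1/18 = 0.0556
Nov: (23 − 18)²/18 = 25/18 = 1.3889
Dec: (15 − 18)²/18 = 9/18 = 0.5000
Sum = 4.556
df = 11. Since 4.556 < 24.725, we do not reject H₀.

4.556; do not reject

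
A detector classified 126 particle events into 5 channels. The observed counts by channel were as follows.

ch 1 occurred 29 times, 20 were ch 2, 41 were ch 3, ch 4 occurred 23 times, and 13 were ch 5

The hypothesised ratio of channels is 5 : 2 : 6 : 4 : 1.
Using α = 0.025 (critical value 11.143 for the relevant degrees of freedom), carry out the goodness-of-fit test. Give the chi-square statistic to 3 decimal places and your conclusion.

Ratio total = 18. Expected counts: 126×5/18 = 35, 126×2/18 = 14, 126×6/18 = 42, 126×4/18 = 28, 126×1/18 = 7.
χ² = (29−35)²/35 + (20−14)²/14 + (41−42)²/42 + (23−28)²/28 + (13−7)²/7
   = 1.0286 + 2.5714 + 0.0238 + 0.8929 + 5.1429
Sum = 9.660
df = 4. Since 9.660 < 11.143, we do not reject H₀.

9.660; do not reject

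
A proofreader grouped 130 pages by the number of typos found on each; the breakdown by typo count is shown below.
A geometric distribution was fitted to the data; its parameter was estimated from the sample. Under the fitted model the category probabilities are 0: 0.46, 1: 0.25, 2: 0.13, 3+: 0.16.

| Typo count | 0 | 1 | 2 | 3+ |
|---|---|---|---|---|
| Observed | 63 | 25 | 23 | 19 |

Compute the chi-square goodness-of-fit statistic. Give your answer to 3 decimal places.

Expected counts E_i = n·p_i: 130×0.46 = 59.8, 130×0.25 = 32.5, 130×0.13 = 16.9, 130×0.16 = 20.8.
χ² = (63−59.8)²/59.8 + (25−32.5)²/32.5 + (23−16.9)²/16.9 + (19−20.8)²/20.8
   = 0.1712 + 1.7308 + 2.2018 + 0.1558
Sum = 4.260

4.260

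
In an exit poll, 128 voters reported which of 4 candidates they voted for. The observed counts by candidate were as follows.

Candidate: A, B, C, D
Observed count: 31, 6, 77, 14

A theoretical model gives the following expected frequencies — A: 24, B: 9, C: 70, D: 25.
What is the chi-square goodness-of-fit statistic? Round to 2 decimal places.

χ² = (31−24)²/24 + (6−9)²/9 + (77−70)²/70 + (14−25)²/25
   = 2.042 + 1.000 + 0.700 + 4.840
Sum = 8.58

8.58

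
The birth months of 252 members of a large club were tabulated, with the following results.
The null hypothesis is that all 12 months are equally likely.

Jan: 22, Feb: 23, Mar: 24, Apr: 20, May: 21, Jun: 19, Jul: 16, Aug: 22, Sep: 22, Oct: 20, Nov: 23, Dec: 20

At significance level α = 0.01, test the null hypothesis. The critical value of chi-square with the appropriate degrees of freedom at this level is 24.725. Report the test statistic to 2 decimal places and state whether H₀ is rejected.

Expected count for each of the 12 categories: 252/12 = 21.
Jan: (22 − 21)²/21 = 1/21 = 0.048
Feb: (23 − 21)²/21 = 4/21 = 0.190
Mar: (24 − 21)²/21 = 9/21 = 0.429
Apr: (20 − 21)²/21 = 1/21 = 0.048
May: (21 − 21)²/21 = 0/21 = 0.000
Jun: (19 − 21)²/21 = 4/21 = 0.190
Jul: (16 − 21)²/21 = 25/21 = 1.190
Aug: (22 − 21)²/21 = 1/21 = 0.048
Sep: (22 − 21)²/21 = 1/21 = 0.048
Oct: (20 − 21)²/21 = 1/21 = 0.048
Nov: (23 − 21)²/21 = 4/21 = 0.190
Dec: (20 − 21)²/21 = 1/21 = 0.048
Sum = 2.48
df = 11. Since 2.48 < 24.725, we do not reject H₀.

2.48; do not reject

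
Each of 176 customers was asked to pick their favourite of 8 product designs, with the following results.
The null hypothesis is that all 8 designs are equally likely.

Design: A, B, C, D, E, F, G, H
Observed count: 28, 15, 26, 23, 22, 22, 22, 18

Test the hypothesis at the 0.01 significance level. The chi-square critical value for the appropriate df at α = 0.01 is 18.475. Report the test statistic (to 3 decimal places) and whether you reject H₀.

Under H₀ each category has probability 1/8, so each expected count is 176/8 = 22.
cat         O        E   (O−E)²/E
A          28       22     1.6364
B          15       22     2.2273
C          26       22     0.7273
D          23       22     0.0455
E          22       22     0.0000
F          22       22     0.0000
G          22       22     0.0000
H          18       22     0.7273
Sum = 5.364
df = 7. Since 5.364 < 18.475, we do not reject H₀.

5.364; do not reject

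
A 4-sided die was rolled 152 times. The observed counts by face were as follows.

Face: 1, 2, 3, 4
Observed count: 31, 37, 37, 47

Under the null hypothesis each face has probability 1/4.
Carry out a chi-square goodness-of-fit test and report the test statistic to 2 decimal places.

Expected count for each of the 4 categories: 152/4 = 38.
cat         O        E   (O−E)²/E
1          31       38      1.289
2          37       38      0.026
3          37       38      0.026
4          47       38      2.132
Sum = 3.47

3.47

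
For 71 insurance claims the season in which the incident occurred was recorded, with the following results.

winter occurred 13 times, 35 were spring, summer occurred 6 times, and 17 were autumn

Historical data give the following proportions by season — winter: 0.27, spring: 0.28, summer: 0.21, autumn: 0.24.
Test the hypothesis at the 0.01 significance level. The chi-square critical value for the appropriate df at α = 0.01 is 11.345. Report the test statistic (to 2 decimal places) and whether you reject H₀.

18.81; reject

Expected counts E_i = n·p_i: 71×0.27 = 19.17, 71×0.28 = 19.88, 71×0.21 = 14.91, 71×0.24 = 17.04.
winter: (13 − 19.17)²/19.17 = 38.0689/19.17 = 1.986
spring: (35 − 19.88)²/19.88 = 228.6144/19.88 = 11.500
summer: (6 − 14.91)²/14.91 = 79.3881/14.91 = 5.324
autumn: (17 − 17.04)²/17.04 = 0.0016/17.04 = 0.000
Sum = 18.81
df = 3. Since 18.81 > 11.345, we reject H₀.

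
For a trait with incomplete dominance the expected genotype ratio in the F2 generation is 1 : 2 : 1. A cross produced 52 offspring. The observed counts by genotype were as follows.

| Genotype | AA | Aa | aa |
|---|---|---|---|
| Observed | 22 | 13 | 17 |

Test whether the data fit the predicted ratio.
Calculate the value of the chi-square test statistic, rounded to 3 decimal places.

13.962

Ratio total = 4. Expected counts: 52×1/4 = 13, 52×2/4 = 26, 52×1/4 = 13.
cat         O        E   (O−E)²/E
AA         22       13     6.2308
Aa         13       26     6.5000
aa         17       13     1.2308
Sum = 13.962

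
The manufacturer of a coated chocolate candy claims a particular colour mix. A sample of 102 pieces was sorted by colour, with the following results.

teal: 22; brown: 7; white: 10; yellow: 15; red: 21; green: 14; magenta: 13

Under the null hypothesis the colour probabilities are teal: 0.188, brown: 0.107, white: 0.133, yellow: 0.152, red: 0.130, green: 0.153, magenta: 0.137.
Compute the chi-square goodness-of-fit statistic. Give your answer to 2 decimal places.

Expected counts E_i = n·p_i: 102×0.188 = 19.176, 102×0.107 = 10.914, 102×0.133 = 13.566, 102×0.152 = 15.504, 102×0.130 = 13.26, 102×0.153 = 15.606, 102×0.137 = 13.974.
χ² = (22−19.176)²/19.176 + (7−10.914)²/10.914 + (10−13.566)²/13.566 + (15−15.504)²/15.504 + (21−13.26)²/13.26 + (14−15.606)²/15.606 + (13−13.974)²/13.974
   = 0.416 + 1.404 + 0.937 + 0.016 + 4.518 + 0.165 + 0.068
Sum = 7.52

7.52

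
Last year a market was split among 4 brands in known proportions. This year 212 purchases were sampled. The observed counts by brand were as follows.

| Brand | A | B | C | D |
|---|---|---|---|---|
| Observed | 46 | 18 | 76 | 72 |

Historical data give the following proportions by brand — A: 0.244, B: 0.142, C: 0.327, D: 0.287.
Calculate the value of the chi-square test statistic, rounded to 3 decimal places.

8.189

Expected counts E_i = n·p_i: 212×0.244 = 51.728, 212×0.142 = 30.104, 212×0.327 = 69.324, 212×0.287 = 60.844.
A: (46 − 51.728)²/51.728 = 32.809984/51.728 = 0.6343
B: (18 − 30.104)²/30.104 = 146.506816/30.104 = 4.8667
C: (76 − 69.324)²/69.324 = 44.568976/69.324 = 0.6429
D: (72 − 60.844)²/60.844 = 124.456336/60.844 = 2.0455
Sum = 8.189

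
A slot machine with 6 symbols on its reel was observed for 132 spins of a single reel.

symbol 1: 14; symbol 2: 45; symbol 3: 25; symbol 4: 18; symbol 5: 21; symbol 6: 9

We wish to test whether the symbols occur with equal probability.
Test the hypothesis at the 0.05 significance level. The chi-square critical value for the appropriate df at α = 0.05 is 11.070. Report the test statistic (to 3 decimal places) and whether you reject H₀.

35.818; reject

Under H₀ each category has probability 1/6, so each expected count is 132/6 = 22.
χ² = (14−22)²/22 + (45−22)²/22 + (25−22)²/22 + (18−22)²/22 + (21−22)²/22 + (9−22)²/22
   = 2.9091 + 24.0455 + 0.4091 + 0.7273 + 0.0455 + 7.6818
Sum = 35.818
df = 5. Since 35.818 > 11.070, we reject H₀.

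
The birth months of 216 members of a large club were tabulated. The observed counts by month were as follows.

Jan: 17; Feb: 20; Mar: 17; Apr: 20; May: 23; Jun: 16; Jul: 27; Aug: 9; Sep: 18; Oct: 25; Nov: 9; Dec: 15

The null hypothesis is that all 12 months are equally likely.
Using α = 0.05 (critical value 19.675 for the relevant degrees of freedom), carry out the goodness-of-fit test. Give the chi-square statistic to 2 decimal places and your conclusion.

Under H₀ each category has probability 1/12, so each expected count is 216/12 = 18.
cat         O        E   (O−E)²/E
Jan        17       18      0.056
Feb        20       18      0.222
Mar        17       18      0.056
Apr        20       18      0.222
May        23       18      1.389
Jun        16       18      0.222
Jul        27       18      4.500
Aug         9       18      4.500
Sep        18       18      0.000
Oct        25       18      2.722
Nov         9       18      4.500
Dec        15       18      0.500
Sum = 18.89
df = 11. Since 18.89 < 19.675, we do not reject H₀.

18.89; do not reject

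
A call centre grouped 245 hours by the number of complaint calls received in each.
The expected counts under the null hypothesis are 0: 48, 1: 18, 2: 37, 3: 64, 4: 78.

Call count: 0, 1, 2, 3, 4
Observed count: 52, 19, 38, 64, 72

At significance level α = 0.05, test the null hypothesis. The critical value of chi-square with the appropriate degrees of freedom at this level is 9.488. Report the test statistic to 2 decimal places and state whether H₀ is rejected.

0: (52 − 48)²/48 = 16/48 = 0.333
1: (19 − 18)²/18 = 1/18 = 0.056
2: (38 − 37)²/37 = 1/37 = 0.027
3: (64 − 64)²/64 = 0/64 = 0.000
4: (72 − 78)²/78 = 36/78 = 0.462
Sum = 0.88
df = 4. Since 0.88 < 9.488, we do not reject H₀.

0.88; do not reject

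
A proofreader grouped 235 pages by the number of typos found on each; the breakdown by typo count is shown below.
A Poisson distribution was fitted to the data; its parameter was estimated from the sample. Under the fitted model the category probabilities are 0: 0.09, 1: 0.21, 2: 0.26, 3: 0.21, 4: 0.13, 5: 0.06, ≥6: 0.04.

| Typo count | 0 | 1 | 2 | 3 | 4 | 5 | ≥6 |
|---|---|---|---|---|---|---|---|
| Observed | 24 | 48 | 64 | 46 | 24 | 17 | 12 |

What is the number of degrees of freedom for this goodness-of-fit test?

5

There are k = 7 categories and 1 parameter estimated from the data, so df = 7 − 1 − 1 = 5.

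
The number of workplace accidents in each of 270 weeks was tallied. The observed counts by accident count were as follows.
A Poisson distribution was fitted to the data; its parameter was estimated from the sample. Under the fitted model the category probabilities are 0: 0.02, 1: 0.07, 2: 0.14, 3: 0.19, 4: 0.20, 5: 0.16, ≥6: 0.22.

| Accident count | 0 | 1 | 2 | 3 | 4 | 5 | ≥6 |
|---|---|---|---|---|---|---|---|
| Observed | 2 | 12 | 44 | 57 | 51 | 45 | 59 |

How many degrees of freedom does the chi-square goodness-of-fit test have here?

There are k = 7 categories and 1 parameter estimated from the data, so df = 7 − 1 − 1 = 5.

5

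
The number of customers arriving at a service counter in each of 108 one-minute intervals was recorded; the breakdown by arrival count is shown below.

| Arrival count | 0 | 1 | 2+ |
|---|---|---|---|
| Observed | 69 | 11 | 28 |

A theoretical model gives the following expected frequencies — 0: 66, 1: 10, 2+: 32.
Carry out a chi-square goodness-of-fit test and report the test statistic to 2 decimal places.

0.74

0: (69 − 66)²/66 = 9/66 = 0.136
1: (11 − 10)²/10 = 1/10 = 0.100
2+: (28 − 32)²/32 = 16/32 = 0.500
Sum = 0.74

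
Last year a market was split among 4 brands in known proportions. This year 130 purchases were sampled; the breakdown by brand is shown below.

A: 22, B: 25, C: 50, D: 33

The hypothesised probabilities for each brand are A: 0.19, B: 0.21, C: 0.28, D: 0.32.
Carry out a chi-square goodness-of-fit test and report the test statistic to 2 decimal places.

7.35

Expected counts E_i = n·p_i: 130×0.19 = 24.7, 130×0.21 = 27.3, 130×0.28 = 36.4, 130×0.32 = 41.6.
A: (22 − 24.7)²/24.7 = 7.29/24.7 = 0.295
B: (25 − 27.3)²/27.3 = 5.29/27.3 = 0.194
C: (50 − 36.4)²/36.4 = 184.96/36.4 = 5.081
D: (33 − 41.6)²/41.6 = 73.96/41.6 = 1.778
Sum = 7.35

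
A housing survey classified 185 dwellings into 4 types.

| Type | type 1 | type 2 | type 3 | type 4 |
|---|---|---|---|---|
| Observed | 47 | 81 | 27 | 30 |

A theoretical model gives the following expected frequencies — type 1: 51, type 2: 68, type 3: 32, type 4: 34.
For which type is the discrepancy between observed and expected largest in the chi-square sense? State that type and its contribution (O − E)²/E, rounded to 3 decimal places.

type 2, 2.485

cat         O        E   (O−E)²/E
type 1     47       51     0.3137
type 2     81       68     2.4853
type 3     27       32     0.7813
type 4     30       34     0.4706
The largest term is for type 2: 2.485.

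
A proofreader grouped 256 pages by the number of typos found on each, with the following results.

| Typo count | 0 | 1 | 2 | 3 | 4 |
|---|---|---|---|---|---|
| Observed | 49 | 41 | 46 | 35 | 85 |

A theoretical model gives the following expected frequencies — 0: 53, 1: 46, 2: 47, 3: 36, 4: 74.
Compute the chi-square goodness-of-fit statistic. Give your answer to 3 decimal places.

2.530

cat         O        E   (O−E)²/E
0          49       53     0.3019
1          41       46     0.5435
2          46       47     0.0213
3          35       36     0.0278
4          85       74     1.6351
Sum = 2.530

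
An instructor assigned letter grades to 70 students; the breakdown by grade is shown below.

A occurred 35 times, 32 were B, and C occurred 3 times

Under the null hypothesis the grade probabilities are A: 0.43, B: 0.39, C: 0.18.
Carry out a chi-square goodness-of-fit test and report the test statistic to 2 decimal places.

8.92

Expected counts E_i = n·p_i: 70×0.43 = 30.1, 70×0.39 = 27.3, 70×0.18 = 12.6.
A: (35 − 30.1)²/30.1 = 24.01/30.1 = 0.798
B: (32 − 27.3)²/27.3 = 22.09/27.3 = 0.809
C: (3 − 12.6)²/12.6 = 92.16/12.6 = 7.314
Sum = 8.92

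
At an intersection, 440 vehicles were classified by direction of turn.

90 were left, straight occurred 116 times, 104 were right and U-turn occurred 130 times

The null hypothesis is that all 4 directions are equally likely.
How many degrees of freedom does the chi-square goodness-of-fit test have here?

3

There are k = 4 categories and no parameters were estimated from the data, so df = 4 − 1 = 3.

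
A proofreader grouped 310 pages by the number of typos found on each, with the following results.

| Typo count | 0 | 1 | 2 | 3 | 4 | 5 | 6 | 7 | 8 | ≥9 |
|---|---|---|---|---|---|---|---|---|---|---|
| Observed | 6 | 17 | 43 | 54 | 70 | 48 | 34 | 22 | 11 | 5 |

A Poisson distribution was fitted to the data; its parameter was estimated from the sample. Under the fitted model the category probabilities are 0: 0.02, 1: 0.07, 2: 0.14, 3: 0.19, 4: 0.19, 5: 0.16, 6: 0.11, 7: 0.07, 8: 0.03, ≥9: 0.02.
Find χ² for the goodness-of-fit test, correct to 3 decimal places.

4.127

Expected counts E_i = n·p_i: 310×0.02 = 6.2, 310×0.07 = 21.7, 310×0.14 = 43.4, 310×0.19 = 58.9, 310×0.19 = 58.9, 310×0.16 = 49.6, 310×0.11 = 34.1, 310×0.07 = 21.7, 310×0.03 = 9.3, 310×0.02 = 6.2.
cat         O        E   (O−E)²/E
0           6      6.2     0.0065
1          17     21.7     1.0180
2          43     43.4     0.0037
3          54     58.9     0.4076
4          70     58.9     2.0919
5          48     49.6     0.0516
6          34     34.1     0.0003
7          22     21.7     0.0041
8          11      9.3     0.3108
≥9          5      6.2     0.2323
Sum = 4.127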